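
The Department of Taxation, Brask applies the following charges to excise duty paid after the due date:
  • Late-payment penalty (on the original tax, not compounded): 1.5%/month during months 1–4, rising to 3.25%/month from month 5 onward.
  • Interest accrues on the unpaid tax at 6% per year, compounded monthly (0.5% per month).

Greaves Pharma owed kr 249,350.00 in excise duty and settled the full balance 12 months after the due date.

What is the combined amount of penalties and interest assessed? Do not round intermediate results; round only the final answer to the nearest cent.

Penalty, months 1–4: 4 × 1.5% × kr 249,350.00 = kr 14,961.00
Penalty, months 5–12: 8 × 3.25% × kr 249,350.00 = kr 64,831.00
Interest: kr 249,350.00 × ((1 + 0.005)^12 − 1) = kr 249,350.00 × 0.0616778… = kr 15,379.3624…
Penalties + interest = kr 79,792.0000 + kr 15,379.3624… = kr 95,171.36

kr 95,171.36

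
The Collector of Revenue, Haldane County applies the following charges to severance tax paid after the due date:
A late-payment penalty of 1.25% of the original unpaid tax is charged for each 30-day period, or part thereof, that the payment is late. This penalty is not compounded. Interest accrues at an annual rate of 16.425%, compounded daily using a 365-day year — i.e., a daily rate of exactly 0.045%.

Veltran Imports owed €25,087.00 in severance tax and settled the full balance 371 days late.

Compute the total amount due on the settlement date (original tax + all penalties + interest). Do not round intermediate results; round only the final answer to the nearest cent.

€33,720.71

Penalty periods: ⌈371/30⌉ = 13; penalty = 13 × 1.25% × €25,087.00 = €4,076.64…
Interest: €25,087.00 × ((1 + 0.00045)^371 − 1) = €25,087.00 × 0.18165080… = €4,557.0737…
Total = €25,087.00 + €4,076.6375 + €4,557.0737… = €33,720.71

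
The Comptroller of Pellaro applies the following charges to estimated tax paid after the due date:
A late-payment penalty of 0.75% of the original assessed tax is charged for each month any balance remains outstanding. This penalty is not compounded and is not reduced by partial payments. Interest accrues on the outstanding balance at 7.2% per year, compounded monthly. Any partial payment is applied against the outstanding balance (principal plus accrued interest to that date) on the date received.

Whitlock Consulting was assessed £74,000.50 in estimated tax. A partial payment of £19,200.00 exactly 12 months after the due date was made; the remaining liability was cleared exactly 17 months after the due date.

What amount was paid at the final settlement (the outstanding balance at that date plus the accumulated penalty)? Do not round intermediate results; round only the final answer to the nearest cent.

Monthly rate = 7.2% ÷ 12 = 0.6%
Balance at month 12: £74,000.5000 × (1 + 0.006)^12 = £79,507.9256…
After £19,200.00 payment: £79,507.9256… − £19,200.00 = £60,307.9256…
Balance at month 17: £60,307.9256… × (1 + 0.006)^5 = £62,139.0049…
Penalty: 17 × 0.75% × £74,000.50 = £9,435.06…
Final settlement = outstanding balance + penalty = £62,139.0049… + £9,435.06… = £71,574.07

£71,574.07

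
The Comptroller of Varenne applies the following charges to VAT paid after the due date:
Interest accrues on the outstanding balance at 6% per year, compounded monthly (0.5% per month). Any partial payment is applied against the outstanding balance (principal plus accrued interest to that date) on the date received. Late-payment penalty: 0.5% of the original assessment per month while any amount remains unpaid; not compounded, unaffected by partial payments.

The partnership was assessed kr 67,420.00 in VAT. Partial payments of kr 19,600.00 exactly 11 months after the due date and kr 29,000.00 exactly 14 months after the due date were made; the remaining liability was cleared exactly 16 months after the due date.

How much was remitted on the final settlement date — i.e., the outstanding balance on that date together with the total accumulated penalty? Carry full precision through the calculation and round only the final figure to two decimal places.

kr 29,028.61

Balance at month 11: kr 67,420.0000 × (1 + 0.005)^11 = kr 71,222.2070…
After kr 19,600.00 payment: kr 71,222.2070… − kr 19,600.00 = kr 51,622.2070…
Balance at month 14: kr 51,622.2070… × (1 + 0.005)^3 = kr 52,400.4183…
After kr 29,000.00 payment: kr 52,400.4183… − kr 29,000.00 = kr 23,400.4183…
Balance at month 16: kr 23,400.4183… × (1 + 0.005)^2 = kr 23,635.0075…
Penalty: 16 × 0.5% × kr 67,420.00 = kr 5,393.60
Final settlement = outstanding balance + penalty = kr 23,635.0075… + kr 5,393.60 = kr 29,028.61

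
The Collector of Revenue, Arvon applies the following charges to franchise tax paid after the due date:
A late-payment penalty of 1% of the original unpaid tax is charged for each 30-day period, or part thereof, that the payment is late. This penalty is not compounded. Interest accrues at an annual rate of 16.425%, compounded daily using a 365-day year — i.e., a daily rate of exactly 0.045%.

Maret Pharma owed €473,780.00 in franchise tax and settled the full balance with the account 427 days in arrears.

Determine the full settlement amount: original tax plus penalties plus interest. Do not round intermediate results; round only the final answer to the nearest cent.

€645,193.56

Penalty periods: ⌈427/30⌉ = 15; penalty = 15 × 1% × €473,780.00 = €71,067.00
Interest: €473,780.00 × ((1 + 0.00045)^427 − 1) = €473,780.00 × 0.21179991… = €100,346.5590…
Total = €473,780.00 + €71,067.0000 + €100,346.5590… = €645,193.56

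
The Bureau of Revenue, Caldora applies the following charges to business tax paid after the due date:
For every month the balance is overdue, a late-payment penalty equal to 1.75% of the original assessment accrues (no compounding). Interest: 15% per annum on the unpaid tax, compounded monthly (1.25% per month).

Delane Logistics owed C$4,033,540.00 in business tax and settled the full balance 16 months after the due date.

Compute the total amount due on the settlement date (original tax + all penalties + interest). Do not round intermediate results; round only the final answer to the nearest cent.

C$6,049,864.49

Late-payment penalty: 16 × 1.75% × C$4,033,540.00 = C$1,129,391.20
Interest: C$4,033,540.00 × ((1 + 0.0125)^16 − 1) = C$4,033,540.00 × 0.2198895… = C$886,933.2862…
Total = C$4,033,540.00 + C$1,129,391.2000 + C$886,933.2862… = C$6,049,864.49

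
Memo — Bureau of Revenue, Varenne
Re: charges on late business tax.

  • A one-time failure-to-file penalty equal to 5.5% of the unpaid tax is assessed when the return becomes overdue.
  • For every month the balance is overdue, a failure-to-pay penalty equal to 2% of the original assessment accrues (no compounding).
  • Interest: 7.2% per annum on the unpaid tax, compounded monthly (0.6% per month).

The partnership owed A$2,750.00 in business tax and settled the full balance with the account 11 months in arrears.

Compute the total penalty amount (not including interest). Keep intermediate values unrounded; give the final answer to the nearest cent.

Failure-to-file penalty: 5.5% × A$2,750.00 = A$151.25
Failure-to-pay penalty = 2% × A$2,750.00 × 11 mo = A$605.00
Total penalty = A$151.25 + A$605.00 = A$756.25

A$756.25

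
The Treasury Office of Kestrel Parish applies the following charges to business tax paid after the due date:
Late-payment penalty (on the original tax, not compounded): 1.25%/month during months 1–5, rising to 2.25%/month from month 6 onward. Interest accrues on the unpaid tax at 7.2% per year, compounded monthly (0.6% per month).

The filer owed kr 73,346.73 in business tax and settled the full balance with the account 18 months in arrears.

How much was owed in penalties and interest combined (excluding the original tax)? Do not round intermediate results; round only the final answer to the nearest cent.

Penalty, months 1–5: 5 × 1.25% × kr 73,346.73 = kr 4,584.17…
Penalty, months 6–18: 13 × 2.25% × kr 73,346.73 = kr 21,453.92…
Interest: kr 73,346.73 × ((1 + 0.006)^18 − 1) = kr 73,346.73 × 0.1136883… = kr 8,338.6643…
Penalties + interest = kr 26,038.0892… + kr 8,338.6643… = kr 34,376.75

kr 34,376.75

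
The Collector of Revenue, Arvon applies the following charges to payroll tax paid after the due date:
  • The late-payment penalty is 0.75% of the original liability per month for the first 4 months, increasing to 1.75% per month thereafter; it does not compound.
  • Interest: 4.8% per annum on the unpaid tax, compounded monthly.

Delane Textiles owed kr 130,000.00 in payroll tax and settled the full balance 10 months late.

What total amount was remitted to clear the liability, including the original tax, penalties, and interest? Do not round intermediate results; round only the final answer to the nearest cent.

kr 152,844.61

Penalty, months 1–4: 4 × 0.75% × kr 130,000.00 = kr 3,900.00
Penalty, months 5–10: 6 × 1.75% × kr 130,000.00 = kr 13,650.00
Interest (4.8%/yr ÷ 12 = 0.4%/month): kr 130,000.00 × ((1 + 0.004)^10 − 1) = kr 5,294.6054…
Total = kr 130,000.00 + kr 17,550.0000 + kr 5,294.6054… = kr 152,844.61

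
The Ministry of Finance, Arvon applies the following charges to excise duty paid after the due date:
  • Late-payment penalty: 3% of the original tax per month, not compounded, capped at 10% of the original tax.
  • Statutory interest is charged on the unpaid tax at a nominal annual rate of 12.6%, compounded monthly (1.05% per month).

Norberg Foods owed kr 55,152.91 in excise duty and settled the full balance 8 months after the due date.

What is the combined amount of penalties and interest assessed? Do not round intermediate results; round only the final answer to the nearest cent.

kr 10,322.02

Penalty (uncapped): 8 × 3% × kr 55,152.91 = kr 13,236.70…; cap = 10% × kr 55,152.91 = kr 5,515.29… → penalty = kr 5,515.29…
Interest: kr 55,152.91 × ((1 + 0.0105)^8 − 1) = kr 55,152.91 × 0.0871527… = kr 4,806.7242…
Penalties + interest = kr 5,515.2910 + kr 4,806.7242… = kr 10,322.02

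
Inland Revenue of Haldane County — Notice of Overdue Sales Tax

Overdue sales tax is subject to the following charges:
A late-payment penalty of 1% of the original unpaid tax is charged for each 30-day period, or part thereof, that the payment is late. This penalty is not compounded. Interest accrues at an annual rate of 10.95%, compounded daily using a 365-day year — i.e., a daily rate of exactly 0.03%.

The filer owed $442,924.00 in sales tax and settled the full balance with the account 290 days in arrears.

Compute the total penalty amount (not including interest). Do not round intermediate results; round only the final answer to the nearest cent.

Penalty periods: ⌈290/30⌉ = 10; penalty = 10 × 1% × $442,924.00 = $44,292.40

$44,292.40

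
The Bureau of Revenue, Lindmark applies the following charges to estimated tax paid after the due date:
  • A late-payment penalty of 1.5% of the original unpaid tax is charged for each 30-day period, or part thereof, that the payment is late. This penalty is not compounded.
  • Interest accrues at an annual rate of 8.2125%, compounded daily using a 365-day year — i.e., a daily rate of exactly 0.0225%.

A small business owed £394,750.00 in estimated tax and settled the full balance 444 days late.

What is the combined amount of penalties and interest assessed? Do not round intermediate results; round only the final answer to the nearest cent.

Penalty periods: ⌈444/30⌉ = 15; penalty = 15 × 1.5% × £394,750.00 = £88,818.75
Interest: £394,750.00 × ((1 + 0.000225)^444 − 1) = £394,750.00 × 0.10504799… = £41,467.6936…
Penalties + interest = £88,818.7500 + £41,467.6936… = £130,286.44

£130,286.44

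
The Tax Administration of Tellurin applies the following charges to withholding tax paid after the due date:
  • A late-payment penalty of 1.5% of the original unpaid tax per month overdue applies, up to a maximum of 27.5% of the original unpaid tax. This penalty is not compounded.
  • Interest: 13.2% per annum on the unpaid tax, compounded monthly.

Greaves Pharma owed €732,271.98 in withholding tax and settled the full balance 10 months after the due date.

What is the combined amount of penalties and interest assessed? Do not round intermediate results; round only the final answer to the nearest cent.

Penalty: 10 × 1.5% × €732,271.98 = €109,840.80… (below the 27.5% cap of €201,374.79…)
Interest (13.2%/yr ÷ 12 = 1.1%/month): €732,271.98 × ((1 + 0.011)^10 − 1) = €84,656.3787…
Penalties + interest = €109,840.7970 + €84,656.3787… = €194,497.18

€194,497.18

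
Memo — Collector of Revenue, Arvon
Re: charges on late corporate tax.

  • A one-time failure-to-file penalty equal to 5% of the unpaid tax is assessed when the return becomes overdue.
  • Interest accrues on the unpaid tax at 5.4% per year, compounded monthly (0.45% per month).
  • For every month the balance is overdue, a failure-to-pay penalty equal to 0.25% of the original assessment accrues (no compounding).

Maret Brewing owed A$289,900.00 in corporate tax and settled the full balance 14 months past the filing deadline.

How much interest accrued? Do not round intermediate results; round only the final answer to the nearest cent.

A$18,807.65

Interest: A$289,900.00 × ((1 + 0.0045)^14 − 1) = A$289,900.00 × 0.0648763… = A$18,807.6491…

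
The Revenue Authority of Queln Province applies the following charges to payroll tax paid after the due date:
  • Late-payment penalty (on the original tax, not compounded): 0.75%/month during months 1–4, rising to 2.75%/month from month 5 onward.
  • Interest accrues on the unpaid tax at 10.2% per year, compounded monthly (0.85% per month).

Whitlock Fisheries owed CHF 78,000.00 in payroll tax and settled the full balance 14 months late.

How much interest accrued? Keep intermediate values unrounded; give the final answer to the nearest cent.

CHF 9,812.68

Interest: CHF 78,000.00 × ((1 + 0.0085)^14 − 1) = CHF 78,000.00 × 0.1258036… = CHF 9,812.6813…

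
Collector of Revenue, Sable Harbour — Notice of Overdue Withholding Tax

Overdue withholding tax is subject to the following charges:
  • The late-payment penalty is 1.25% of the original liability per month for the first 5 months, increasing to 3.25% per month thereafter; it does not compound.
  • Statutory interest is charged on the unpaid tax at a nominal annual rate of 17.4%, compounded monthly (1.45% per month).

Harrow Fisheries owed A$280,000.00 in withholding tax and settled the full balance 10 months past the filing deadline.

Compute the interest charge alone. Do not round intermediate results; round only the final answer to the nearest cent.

A$43,354.23

Interest: A$280,000.00 × ((1 + 0.0145)^10 − 1) = A$280,000.00 × 0.1548365… = A$43,354.2288…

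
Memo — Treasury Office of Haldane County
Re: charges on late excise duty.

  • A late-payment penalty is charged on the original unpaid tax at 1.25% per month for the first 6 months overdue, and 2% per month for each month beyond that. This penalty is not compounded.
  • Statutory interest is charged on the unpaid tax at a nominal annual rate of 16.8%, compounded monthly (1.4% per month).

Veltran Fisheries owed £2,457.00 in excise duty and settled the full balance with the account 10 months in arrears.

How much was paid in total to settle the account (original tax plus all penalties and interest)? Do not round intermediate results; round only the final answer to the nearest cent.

£3,204.31

Penalty, months 1–6: 6 × 1.25% × £2,457.00 = £184.28…
Penalty, months 7–10: 4 × 2% × £2,457.00 = £196.56
Interest: £2,457.00 × ((1 + 0.014)^10 − 1) = £2,457.00 × 0.1491575… = £366.4799…
Total = £2,457.00 + £380.8350 + £366.4799… = £3,204.31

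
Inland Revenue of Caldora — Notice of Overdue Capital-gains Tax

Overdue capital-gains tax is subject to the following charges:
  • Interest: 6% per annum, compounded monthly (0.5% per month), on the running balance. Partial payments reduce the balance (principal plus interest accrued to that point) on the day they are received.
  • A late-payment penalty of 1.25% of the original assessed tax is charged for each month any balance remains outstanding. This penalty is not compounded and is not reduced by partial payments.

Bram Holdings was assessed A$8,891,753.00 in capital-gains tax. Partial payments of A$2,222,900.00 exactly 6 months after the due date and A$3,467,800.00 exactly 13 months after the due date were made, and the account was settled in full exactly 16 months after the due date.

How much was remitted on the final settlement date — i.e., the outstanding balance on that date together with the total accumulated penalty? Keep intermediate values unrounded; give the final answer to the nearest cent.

Balance at month 6: A$8,891,753.0000 × (1 + 0.005)^6 = A$9,161,862.3103…
After A$2,222,900.00 payment: A$9,161,862.3103… − A$2,222,900.00 = A$6,938,962.3103…
Balance at month 13: A$6,938,962.3103… × (1 + 0.005)^7 = A$7,185,499.4566…
After A$3,467,800.00 payment: A$7,185,499.4566… − A$3,467,800.00 = A$3,717,699.4566…
Balance at month 16: A$3,717,699.4566… × (1 + 0.005)^3 = A$3,773,744.2406…
Penalty: 16 × 1.25% × A$8,891,753.00 = A$1,778,350.60
Final settlement = outstanding balance + penalty = A$3,773,744.2406… + A$1,778,350.60 = A$5,552,094.84

A$5,552,094.84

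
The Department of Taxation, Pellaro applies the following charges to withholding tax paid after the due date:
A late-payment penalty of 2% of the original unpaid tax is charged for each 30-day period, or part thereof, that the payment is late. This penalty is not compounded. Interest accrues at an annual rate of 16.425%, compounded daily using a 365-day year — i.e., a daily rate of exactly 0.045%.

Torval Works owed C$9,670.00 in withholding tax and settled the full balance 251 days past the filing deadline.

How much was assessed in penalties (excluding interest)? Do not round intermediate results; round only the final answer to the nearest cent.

Penalty periods: ⌈251/30⌉ = 9; penalty = 9 × 2% × C$9,670.00 = C$1,740.60

C$1,740.60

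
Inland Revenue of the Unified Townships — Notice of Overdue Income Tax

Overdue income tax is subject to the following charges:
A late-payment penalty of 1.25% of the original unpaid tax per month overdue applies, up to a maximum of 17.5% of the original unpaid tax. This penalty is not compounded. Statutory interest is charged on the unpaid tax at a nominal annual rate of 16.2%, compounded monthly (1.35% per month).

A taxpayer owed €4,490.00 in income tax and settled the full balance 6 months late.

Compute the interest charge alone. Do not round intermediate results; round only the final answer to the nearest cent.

Interest: €4,490.00 × ((1 + 0.0135)^6 − 1) = €4,490.00 × 0.0837835… = €376.1877…

€376.19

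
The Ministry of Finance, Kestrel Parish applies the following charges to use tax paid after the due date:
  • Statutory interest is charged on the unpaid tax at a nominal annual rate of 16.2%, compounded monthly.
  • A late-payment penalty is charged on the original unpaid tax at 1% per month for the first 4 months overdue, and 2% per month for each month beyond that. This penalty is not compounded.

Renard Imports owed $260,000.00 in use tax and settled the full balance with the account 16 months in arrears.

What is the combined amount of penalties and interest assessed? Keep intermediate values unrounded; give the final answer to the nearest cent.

Penalty, months 1–4: 4 × 1% × $260,000.00 = $10,400.00
Penalty, months 5–16: 12 × 2% × $260,000.00 = $62,400.00
Interest (16.2%/yr ÷ 12 = 1.35%/month): $260,000.00 × ((1 + 0.0135)^16 − 1) = $62,220.6701…
Penalties + interest = $72,800.0000 + $62,220.6701… = $135,020.67

$135,020.67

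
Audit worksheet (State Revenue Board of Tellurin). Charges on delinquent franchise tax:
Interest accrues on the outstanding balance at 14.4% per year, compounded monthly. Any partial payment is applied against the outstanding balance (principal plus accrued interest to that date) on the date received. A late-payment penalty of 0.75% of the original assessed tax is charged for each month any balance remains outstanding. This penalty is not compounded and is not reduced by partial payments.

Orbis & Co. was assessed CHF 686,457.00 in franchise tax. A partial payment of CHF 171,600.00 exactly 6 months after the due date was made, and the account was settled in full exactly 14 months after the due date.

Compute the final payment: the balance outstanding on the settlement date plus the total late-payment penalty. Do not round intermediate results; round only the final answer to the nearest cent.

Monthly rate = 14.4% ÷ 12 = 1.2%
Balance at month 6: CHF 686,457.0000 × (1 + 0.012)^6 = CHF 737,388.5896…
After CHF 171,600.00 payment: CHF 737,388.5896… − CHF 171,600.00 = CHF 565,788.5896…
Balance at month 14: CHF 565,788.5896… × (1 + 0.012)^8 = CHF 622,441.1332…
Penalty: 14 × 0.75% × CHF 686,457.00 = CHF 72,077.99…
Final settlement = outstanding balance + penalty = CHF 622,441.1332… + CHF 72,077.99… = CHF 694,519.12

CHF 694,519.12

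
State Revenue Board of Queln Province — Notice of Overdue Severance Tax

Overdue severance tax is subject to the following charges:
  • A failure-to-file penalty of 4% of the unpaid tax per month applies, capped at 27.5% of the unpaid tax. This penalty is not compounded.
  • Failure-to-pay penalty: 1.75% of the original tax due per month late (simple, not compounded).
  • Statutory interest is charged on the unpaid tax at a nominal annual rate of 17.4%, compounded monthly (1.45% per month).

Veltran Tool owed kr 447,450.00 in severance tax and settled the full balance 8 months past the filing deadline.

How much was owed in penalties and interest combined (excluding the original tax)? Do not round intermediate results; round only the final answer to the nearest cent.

Failure-to-file: 8 × 4% × kr 447,450.00 = kr 143,184.00, capped at 27.5% × kr 447,450.00 = kr 123,048.75
Failure-to-pay penalty: 8 × 1.75% × kr 447,450.00 = kr 62,643.00
Interest: kr 447,450.00 × ((1 + 0.0145)^8 − 1) = kr 447,450.00 × 0.1220609… = kr 54,616.1289…
Penalties + interest = kr 185,691.7500 + kr 54,616.1289… = kr 240,307.88

kr 240,307.88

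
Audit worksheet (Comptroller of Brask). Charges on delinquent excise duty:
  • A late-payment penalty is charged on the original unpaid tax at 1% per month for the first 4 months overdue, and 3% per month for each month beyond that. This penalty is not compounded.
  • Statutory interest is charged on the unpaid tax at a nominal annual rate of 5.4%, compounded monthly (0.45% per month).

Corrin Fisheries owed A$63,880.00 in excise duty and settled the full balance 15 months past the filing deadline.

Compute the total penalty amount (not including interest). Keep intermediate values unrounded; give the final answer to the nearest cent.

Penalty, months 1–4: 4 × 1% × A$63,880.00 = A$2,555.20
Penalty, months 5–15: 11 × 3% × A$63,880.00 = A$21,080.40
Total penalty = A$2,555.20 + A$21,080.40 = A$23,635.60

A$23,635.60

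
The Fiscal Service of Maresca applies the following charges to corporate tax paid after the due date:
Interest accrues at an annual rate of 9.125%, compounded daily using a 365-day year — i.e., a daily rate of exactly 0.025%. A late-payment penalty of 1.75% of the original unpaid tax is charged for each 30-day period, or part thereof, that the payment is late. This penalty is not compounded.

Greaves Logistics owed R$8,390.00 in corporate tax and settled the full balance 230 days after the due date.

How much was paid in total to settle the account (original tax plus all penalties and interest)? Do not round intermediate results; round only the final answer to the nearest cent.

Penalty periods: ⌈230/30⌉ = 8; penalty = 8 × 1.75% × R$8,390.00 = R$1,174.60
Interest: R$8,390.00 × ((1 + 0.00025)^230 − 1) = R$8,390.00 × 0.05917766… = R$496.5006…
Total = R$8,390.00 + R$1,174.6000 + R$496.5006… = R$10,061.10

R$10,061.10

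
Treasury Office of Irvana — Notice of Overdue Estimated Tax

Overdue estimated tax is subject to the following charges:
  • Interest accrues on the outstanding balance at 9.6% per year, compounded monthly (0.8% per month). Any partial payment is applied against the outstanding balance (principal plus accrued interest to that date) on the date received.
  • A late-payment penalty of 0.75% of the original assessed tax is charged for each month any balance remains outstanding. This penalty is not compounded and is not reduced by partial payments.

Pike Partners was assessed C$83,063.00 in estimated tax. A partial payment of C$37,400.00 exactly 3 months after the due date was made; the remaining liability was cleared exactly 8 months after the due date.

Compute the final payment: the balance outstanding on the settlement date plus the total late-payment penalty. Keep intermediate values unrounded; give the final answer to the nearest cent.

C$54,593.94

Balance at month 3: C$83,063.0000 × (1 + 0.008)^3 = C$85,072.5026…
After C$37,400.00 payment: C$85,072.5026… − C$37,400.00 = C$47,672.5026…
Balance at month 8: C$47,672.5026… × (1 + 0.008)^5 = C$49,610.1582…
Penalty: 8 × 0.75% × C$83,063.00 = C$4,983.78
Final settlement = outstanding balance + penalty = C$49,610.1582… + C$4,983.78 = C$54,593.94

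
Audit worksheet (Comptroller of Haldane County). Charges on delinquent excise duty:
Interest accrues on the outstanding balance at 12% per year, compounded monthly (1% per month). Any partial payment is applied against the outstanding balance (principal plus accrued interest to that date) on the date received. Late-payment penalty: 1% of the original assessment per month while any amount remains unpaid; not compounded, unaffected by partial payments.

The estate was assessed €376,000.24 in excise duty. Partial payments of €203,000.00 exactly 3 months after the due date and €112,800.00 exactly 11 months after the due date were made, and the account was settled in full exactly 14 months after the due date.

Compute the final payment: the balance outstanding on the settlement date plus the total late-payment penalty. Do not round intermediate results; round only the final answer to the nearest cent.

€142,143.99

Balance at month 3: €376,000.2400 × (1 + 0.01)^3 = €387,393.4233…
After €203,000.00 payment: €387,393.4233… − €203,000.00 = €184,393.4233…
Balance at month 11: €184,393.4233… × (1 + 0.01)^8 = €199,671.6549…
After €112,800.00 payment: €199,671.6549… − €112,800.00 = €86,871.6549…
Balance at month 14: €86,871.6549… × (1 + 0.01)^3 = €89,503.9529…
Penalty: 14 × 1% × €376,000.24 = €52,640.03…
Final settlement = outstanding balance + penalty = €89,503.9529… + €52,640.03… = €142,143.99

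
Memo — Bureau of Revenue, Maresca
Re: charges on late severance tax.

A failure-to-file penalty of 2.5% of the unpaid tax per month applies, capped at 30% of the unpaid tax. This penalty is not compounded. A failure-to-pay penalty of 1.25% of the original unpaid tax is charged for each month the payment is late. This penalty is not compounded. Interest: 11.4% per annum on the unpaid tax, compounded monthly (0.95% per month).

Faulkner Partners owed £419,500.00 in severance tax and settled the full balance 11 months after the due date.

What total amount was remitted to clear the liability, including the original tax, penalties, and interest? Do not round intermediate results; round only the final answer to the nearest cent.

Failure-to-file: 11 × 2.5% × £419,500.00 = £115,362.50 (under the 30% cap)
Failure-to-pay penalty = 1.25% × £419,500.00 × 11 mo = £57,681.25
Interest: £419,500.00 × ((1 + 0.0095)^11 − 1) = £419,500.00 × 0.1096079… = £45,980.5312…
Total = £419,500.00 + £173,043.7500 + £45,980.5312… = £638,524.28

£638,524.28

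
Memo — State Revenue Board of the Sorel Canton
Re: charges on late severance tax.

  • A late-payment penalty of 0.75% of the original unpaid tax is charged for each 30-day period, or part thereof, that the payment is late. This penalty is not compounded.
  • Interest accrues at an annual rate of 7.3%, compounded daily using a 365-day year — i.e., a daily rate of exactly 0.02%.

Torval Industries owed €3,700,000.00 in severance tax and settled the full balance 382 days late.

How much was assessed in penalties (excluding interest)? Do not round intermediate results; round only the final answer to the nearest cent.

Penalty periods: ⌈382/30⌉ = 13; penalty = 13 × 0.75% × €3,700,000.00 = €360,750.00

€360,750.00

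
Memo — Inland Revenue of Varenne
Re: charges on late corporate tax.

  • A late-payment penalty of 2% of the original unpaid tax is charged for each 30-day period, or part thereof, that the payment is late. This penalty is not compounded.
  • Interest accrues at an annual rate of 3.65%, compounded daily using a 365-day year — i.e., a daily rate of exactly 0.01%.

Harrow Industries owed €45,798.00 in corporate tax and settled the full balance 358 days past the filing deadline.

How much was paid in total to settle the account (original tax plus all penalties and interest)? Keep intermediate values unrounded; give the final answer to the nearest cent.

Penalty periods: ⌈358/30⌉ = 12; penalty = 12 × 2% × €45,798.00 = €10,991.52
Interest: €45,798.00 × ((1 + 0.0001)^358 − 1) = €45,798.00 × 0.03644668… = €1,669.1851…
Total = €45,798.00 + €10,991.5200 + €1,669.1851… = €58,458.71

€58,458.71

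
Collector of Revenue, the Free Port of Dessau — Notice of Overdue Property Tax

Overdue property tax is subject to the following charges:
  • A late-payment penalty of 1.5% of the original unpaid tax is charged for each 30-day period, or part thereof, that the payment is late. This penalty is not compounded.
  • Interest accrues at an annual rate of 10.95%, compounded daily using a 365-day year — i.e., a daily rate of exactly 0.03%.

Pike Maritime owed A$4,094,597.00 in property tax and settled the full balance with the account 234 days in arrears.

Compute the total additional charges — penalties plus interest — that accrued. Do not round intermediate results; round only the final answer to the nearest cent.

A$789,075.56

Penalty periods: ⌈234/30⌉ = 8; penalty = 8 × 1.5% × A$4,094,597.00 = A$491,351.64
Interest: A$4,094,597.00 × ((1 + 0.0003)^234 − 1) = A$4,094,597.00 × 0.07271141… = A$297,723.9249…
Penalties + interest = A$491,351.6400 + A$297,723.9249… = A$789,075.56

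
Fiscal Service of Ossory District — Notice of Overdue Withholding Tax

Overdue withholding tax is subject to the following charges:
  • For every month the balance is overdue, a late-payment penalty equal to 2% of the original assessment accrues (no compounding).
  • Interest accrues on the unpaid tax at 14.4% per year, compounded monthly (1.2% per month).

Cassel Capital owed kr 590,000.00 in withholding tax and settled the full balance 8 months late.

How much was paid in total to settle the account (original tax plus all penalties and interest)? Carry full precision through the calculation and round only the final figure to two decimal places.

kr 743,476.84

Late-payment penalty = 2% × kr 590,000.00 × 8 mo = kr 94,400.00
Interest: kr 590,000.00 × ((1 + 0.012)^8 − 1) = kr 590,000.00 × 0.1001302… = kr 59,076.8378…
Total = kr 590,000.00 + kr 94,400.0000 + kr 59,076.8378… = kr 743,476.84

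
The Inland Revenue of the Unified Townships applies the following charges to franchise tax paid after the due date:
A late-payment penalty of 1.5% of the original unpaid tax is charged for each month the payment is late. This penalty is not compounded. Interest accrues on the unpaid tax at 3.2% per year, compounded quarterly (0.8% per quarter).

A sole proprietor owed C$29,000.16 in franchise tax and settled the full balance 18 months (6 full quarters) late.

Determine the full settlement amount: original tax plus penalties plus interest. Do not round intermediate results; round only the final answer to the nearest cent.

C$38,250.35

Late-payment penalty = 1.5% × C$29,000.16 × 18 mo = C$7,830.04…
Interest: C$29,000.16 × ((1 + 0.008)^6 − 1) = C$29,000.16 × 0.0489703… = C$1,420.1466…
Total = C$29,000.16 + C$7,830.0432 + C$1,420.1466… = C$38,250.35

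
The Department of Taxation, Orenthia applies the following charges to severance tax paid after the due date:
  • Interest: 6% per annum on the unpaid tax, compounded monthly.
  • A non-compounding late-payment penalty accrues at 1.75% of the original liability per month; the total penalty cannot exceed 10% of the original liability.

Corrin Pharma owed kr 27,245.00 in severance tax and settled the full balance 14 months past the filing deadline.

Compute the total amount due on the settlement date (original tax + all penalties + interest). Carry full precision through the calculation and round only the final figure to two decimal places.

kr 31,939.89

Penalty (uncapped): 14 × 1.75% × kr 27,245.00 = kr 6,675.03…; cap = 10% × kr 27,245.00 = kr 2,724.50 → penalty = kr 2,724.50
Interest (6%/yr ÷ 12 = 0.5%/month): kr 27,245.00 × ((1 + 0.005)^14 − 1) = kr 1,970.3892…
Total = kr 27,245.00 + kr 2,724.5000 + kr 1,970.3892… = kr 31,939.89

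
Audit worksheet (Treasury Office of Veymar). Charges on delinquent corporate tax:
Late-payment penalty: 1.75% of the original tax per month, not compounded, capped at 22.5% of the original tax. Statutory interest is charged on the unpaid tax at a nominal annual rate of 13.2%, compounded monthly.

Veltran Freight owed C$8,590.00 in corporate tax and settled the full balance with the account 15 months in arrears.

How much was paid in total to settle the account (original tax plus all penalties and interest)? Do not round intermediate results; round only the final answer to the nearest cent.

C$12,054.61

Penalty (uncapped): 15 × 1.75% × C$8,590.00 = C$2,254.88…; cap = 22.5% × C$8,590.00 = C$1,932.75 → penalty = C$1,932.75
Interest (13.2%/yr ÷ 12 = 1.1%/month): C$8,590.00 × ((1 + 0.011)^15 − 1) = C$1,531.8640…
Total = C$8,590.00 + C$1,932.7500 + C$1,531.8640… = C$12,054.61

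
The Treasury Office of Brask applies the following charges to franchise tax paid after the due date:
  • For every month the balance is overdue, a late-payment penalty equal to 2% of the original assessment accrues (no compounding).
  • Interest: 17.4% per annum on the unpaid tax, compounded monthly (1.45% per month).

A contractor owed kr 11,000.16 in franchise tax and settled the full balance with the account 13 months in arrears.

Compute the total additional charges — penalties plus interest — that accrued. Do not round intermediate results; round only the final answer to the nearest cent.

Late-payment penalty: 13 × 2% × kr 11,000.16 = kr 2,860.04…
Interest: kr 11,000.16 × ((1 + 0.0145)^13 − 1) = kr 11,000.16 × 0.2058039… = kr 2,263.8753…
Penalties + interest = kr 2,860.0416 + kr 2,263.8753… = kr 5,123.92

kr 5,123.92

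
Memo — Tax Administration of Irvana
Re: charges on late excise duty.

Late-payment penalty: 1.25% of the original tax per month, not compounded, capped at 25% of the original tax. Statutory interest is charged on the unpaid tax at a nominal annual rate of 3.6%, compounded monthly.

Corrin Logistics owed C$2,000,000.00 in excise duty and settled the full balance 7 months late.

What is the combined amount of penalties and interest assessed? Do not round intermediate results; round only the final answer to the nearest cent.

C$217,379.90

Penalty: 7 × 1.25% × C$2,000,000.00 = C$175,000.00 (below the 25% cap of C$500,000.00)
Interest (3.6%/yr ÷ 12 = 0.3%/month): C$2,000,000.00 × ((1 + 0.003)^7 − 1) = C$42,379.8957…
Penalties + interest = C$175,000.0000 + C$42,379.8957… = C$217,379.90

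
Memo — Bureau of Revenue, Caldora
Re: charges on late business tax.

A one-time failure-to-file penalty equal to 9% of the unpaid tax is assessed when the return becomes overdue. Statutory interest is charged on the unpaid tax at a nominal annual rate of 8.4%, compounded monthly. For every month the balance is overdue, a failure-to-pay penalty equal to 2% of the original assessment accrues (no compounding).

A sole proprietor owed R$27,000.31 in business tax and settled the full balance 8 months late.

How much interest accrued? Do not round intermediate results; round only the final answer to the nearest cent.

Interest (8.4%/yr ÷ 12 = 0.7%/month): R$27,000.31 × ((1 + 0.007)^8 − 1) = R$1,549.5850…

R$1,549.58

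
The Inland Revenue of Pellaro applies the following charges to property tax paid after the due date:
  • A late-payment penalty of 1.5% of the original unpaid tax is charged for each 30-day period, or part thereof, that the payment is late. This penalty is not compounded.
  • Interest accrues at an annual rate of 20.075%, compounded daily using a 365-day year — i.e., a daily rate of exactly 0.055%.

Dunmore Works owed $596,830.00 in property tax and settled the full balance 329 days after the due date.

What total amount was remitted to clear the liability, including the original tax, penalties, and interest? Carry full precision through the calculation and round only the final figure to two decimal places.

$813,655.74

Penalty periods: ⌈329/30⌉ = 11; penalty = 11 × 1.5% × $596,830.00 = $98,476.95
Interest: $596,830.00 × ((1 + 0.00055)^329 − 1) = $596,830.00 × 0.19829565… = $118,348.7938…
Total = $596,830.00 + $98,476.9500 + $118,348.7938… = $813,655.74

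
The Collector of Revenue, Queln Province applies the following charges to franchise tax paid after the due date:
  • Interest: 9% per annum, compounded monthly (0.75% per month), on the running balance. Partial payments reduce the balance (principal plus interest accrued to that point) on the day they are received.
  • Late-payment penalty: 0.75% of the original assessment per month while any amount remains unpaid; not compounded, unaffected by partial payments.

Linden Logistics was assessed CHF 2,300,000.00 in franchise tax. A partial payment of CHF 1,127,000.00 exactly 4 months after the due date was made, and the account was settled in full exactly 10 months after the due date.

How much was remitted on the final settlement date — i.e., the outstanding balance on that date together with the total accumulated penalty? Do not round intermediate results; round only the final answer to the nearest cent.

Balance at month 4: CHF 2,300,000.0000 × (1 + 0.0075)^4 = CHF 2,369,780.1385…
After CHF 1,127,000.00 payment: CHF 2,369,780.1385… − CHF 1,127,000.00 = CHF 1,242,780.1385…
Balance at month 10: CHF 1,242,780.1385… × (1 + 0.0075)^6 = CHF 1,299,764.3856…
Penalty: 10 × 0.75% × CHF 2,300,000.00 = CHF 172,500.00
Final settlement = outstanding balance + penalty = CHF 1,299,764.3856… + CHF 172,500.00 = CHF 1,472,264.39

CHF 1,472,264.39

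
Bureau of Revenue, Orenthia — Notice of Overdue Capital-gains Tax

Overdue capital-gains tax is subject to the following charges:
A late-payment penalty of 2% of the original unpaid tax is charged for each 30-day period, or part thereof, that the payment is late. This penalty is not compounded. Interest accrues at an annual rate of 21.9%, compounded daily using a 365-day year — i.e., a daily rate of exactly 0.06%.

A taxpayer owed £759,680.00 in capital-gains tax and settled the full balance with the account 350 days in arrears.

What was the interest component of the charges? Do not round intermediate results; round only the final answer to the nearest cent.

Interest: £759,680.00 × ((1 + 0.0006)^350 − 1) = £759,680.00 × 0.23360037… = £177,461.5304…

£177,461.53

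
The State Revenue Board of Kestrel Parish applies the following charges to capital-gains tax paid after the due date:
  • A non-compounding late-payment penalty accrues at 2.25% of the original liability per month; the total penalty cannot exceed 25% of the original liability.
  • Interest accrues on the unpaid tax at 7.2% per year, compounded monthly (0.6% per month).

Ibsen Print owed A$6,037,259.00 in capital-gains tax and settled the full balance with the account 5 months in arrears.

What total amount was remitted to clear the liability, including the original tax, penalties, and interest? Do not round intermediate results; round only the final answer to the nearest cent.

Penalty: 5 × 2.25% × A$6,037,259.00 = A$679,191.64… (below the 25% cap of A$1,509,314.75)
Interest: A$6,037,259.00 × ((1 + 0.006)^5 − 1) = A$6,037,259.00 × 0.0303622… = A$183,304.2629…
Total = A$6,037,259.00 + A$679,191.6375 + A$183,304.2629… = A$6,899,754.90

A$6,899,754.90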